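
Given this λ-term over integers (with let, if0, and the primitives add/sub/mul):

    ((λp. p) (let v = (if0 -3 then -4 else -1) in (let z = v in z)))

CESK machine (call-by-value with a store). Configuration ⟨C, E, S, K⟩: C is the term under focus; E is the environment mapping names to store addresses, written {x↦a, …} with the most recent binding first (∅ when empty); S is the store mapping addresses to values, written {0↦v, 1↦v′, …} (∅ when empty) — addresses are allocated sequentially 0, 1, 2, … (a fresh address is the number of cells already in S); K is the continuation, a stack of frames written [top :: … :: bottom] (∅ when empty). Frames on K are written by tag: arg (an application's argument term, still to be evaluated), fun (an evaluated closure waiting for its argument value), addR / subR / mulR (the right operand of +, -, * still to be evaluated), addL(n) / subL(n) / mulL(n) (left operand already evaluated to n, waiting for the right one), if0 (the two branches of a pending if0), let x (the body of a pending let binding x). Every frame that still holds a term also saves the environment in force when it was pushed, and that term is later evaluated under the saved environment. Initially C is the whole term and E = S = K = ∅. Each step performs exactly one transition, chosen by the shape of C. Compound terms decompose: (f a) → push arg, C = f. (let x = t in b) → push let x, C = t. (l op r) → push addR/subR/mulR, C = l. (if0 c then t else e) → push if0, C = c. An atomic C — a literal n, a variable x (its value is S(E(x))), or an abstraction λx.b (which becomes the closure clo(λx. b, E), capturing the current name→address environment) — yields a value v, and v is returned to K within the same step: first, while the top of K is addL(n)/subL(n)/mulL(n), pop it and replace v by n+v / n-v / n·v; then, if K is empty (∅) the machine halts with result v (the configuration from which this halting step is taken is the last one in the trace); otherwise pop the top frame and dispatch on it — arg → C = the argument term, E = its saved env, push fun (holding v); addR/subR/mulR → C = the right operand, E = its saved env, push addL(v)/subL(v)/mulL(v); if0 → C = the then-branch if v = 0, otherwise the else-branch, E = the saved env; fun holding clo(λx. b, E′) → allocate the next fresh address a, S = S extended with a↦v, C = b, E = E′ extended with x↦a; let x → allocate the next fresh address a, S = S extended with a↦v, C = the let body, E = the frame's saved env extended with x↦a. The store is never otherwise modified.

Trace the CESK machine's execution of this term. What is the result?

0. [C=((λp. p) (let v = (if0 -3 then -4 else -1) in (let z = v in z))) | E=∅ | S=∅ | K=∅]
1. [C=(λp. p) | E=∅ | S=∅ | K=[arg]]
2. [C=(let v = (if0 -3 then -4 else -1) in (let z = v in z)) | E=∅ | S=∅ | K=[fun]]
3. [C=(if0 -3 then -4 else -1) | E=∅ | S=∅ | K=[let v :: fun]]
4. [C=-3 | E=∅ | S=∅ | K=[if0 :: let v :: fun]]
5. [C=-1 | E=∅ | S=∅ | K=[let v :: fun]]
6. [C=(let z = v in z) | E={v↦0} | S={0↦-1} | K=[fun]]
7. [C=v | E={v↦0} | S={0↦-1} | K=[let z :: fun]]
8. [C=z | E={z↦1, v↦0} | S={0↦-1, 1↦-1} | K=[fun]]
9. [C=p | E={p↦2} | S={0↦-1, 1↦-1, 2↦-1} | K=∅]
→ final value -1

Answer: -1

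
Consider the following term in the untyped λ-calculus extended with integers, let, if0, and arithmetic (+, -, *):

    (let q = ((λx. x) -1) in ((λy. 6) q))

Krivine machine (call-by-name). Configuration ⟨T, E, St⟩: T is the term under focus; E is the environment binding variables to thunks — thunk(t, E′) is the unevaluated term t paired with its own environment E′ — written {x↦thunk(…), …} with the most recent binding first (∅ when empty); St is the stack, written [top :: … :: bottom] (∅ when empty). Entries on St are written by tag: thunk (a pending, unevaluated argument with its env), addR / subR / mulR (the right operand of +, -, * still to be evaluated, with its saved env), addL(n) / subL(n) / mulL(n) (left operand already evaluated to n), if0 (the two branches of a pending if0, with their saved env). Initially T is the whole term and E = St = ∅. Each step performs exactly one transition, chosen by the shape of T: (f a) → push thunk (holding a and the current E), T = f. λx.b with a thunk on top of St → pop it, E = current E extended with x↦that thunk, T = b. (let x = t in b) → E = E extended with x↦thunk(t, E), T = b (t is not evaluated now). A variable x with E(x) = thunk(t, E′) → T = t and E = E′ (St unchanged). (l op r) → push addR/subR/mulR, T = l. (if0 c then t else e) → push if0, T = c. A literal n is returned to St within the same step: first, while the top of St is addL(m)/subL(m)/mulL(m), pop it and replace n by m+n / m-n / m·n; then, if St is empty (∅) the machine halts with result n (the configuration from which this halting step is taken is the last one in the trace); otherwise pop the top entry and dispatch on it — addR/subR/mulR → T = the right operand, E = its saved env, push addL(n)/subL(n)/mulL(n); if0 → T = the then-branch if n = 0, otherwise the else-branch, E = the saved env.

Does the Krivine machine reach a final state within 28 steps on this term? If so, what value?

0. ⟨T=(let q = ((λx. x) -1) in ((λy. 6) q)); E=∅; St=∅⟩
1. ⟨T=((λy. 6) q); E={q↦thunk(((λx. x) -1), ∅)}; St=∅⟩
2. ⟨T=(λy. 6); E={q↦thunk(((λx. x) -1), ∅)}; St=[thunk]⟩
3. ⟨T=6; E={y↦thunk(q, {q↦thunk(((λx. x) -1), ∅)}), q↦thunk(((λx. x) -1), ∅)}; St=∅⟩
→ final value 6

Answer: 6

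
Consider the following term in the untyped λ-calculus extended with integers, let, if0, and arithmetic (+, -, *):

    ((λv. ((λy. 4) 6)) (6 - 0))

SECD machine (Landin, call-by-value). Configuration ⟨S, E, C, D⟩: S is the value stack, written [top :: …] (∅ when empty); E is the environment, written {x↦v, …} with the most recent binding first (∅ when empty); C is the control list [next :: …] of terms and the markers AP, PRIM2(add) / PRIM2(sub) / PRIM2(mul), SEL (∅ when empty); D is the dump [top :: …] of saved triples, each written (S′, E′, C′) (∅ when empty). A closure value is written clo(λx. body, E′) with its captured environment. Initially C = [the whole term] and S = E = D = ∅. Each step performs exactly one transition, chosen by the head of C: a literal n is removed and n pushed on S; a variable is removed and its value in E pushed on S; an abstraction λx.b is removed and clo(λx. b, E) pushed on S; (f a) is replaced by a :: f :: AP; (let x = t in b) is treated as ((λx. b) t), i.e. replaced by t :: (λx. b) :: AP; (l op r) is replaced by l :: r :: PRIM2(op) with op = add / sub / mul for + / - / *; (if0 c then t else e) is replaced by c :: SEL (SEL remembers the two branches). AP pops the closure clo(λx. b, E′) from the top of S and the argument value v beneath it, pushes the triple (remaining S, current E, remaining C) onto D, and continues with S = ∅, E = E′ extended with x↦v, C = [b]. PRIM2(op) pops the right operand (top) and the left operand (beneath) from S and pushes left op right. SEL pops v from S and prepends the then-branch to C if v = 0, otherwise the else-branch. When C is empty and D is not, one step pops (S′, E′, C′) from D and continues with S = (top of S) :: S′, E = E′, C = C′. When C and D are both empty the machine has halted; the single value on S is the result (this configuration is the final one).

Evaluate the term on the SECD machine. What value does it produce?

t=0: ⟨S=∅; E=∅; C=[((λv. ((λy. 4) 6)) (6 - 0))]; D=∅⟩
t=1: ⟨S=∅; E=∅; C=[(6 - 0) :: (λv. ((λy. 4) 6)) :: AP]; D=∅⟩
t=2: ⟨S=∅; E=∅; C=[6 :: 0 :: PRIM2(sub) :: (λv. ((λy. 4) 6)) :: AP]; D=∅⟩
t=3: ⟨S=[6]; E=∅; C=[0 :: PRIM2(sub) :: (λv. ((λy. 4) 6)) :: AP]; D=∅⟩
t=4: ⟨S=[0 :: 6]; E=∅; C=[PRIM2(sub) :: (λv. ((λy. 4) 6)) :: AP]; D=∅⟩
t=5: ⟨S=[6]; E=∅; C=[(λv. ((λy. 4) 6)) :: AP]; D=∅⟩
t=6: ⟨S=[clo(λv. ((λy. 4) 6), ∅) :: 6]; E=∅; C=[AP]; D=∅⟩
t=7: ⟨S=∅; E={v↦6}; C=[((λy. 4) 6)]; D=[(∅, ∅, ∅)]⟩
t=8: ⟨S=∅; E={v↦6}; C=[6 :: (λy. 4) :: AP]; D=[(∅, ∅, ∅)]⟩
t=9: ⟨S=[6]; E={v↦6}; C=[(λy. 4) :: AP]; D=[(∅, ∅, ∅)]⟩
t=10: ⟨S=[clo(λy. 4, {v↦6}) :: 6]; E={v↦6}; C=[AP]; D=[(∅, ∅, ∅)]⟩
t=11: ⟨S=∅; E={y↦6, v↦6}; C=[4]; D=[(∅, {v↦6}, ∅) :: (∅, ∅, ∅)]⟩
t=12: ⟨S=[4]; E={y↦6, v↦6}; C=∅; D=[(∅, {v↦6}, ∅) :: (∅, ∅, ∅)]⟩
t=13: ⟨S=[4]; E={v↦6}; C=∅; D=[(∅, ∅, ∅)]⟩
t=14: ⟨S=[4]; E=∅; C=∅; D=∅⟩
→ final value 4

Answer: 4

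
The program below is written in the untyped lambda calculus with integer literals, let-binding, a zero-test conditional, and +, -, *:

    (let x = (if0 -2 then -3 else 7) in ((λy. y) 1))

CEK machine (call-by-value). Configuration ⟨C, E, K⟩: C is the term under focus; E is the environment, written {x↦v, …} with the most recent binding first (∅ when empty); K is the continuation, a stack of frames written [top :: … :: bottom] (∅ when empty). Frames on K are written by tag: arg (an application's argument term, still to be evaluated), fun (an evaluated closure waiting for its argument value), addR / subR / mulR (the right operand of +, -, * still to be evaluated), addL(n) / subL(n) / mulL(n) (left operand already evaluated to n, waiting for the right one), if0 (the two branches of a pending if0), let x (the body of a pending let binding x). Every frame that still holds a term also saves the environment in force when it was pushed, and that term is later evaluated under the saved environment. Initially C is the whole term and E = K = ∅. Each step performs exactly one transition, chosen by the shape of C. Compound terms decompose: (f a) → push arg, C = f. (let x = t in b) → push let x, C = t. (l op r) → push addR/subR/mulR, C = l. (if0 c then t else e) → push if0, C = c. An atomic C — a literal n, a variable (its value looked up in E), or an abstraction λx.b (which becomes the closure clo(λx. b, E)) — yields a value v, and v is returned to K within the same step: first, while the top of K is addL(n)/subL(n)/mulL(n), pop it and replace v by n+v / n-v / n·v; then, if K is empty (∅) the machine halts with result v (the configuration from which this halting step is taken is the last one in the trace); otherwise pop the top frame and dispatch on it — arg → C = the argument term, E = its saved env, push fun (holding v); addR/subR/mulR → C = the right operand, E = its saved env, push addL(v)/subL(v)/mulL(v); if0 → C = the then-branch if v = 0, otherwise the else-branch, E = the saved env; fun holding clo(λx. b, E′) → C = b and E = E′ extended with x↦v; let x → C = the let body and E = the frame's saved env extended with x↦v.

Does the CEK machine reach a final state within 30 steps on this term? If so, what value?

[0] [C=(let x = (if0 -2 then -3 else 7) in ((λy. y) 1)) | E=∅ | K=∅]
[1] [C=(if0 -2 then -3 else 7) | E=∅ | K=[let x]]
[2] [C=-2 | E=∅ | K=[if0 :: let x]]
[3] [C=7 | E=∅ | K=[let x]]
[4] [C=((λy. y) 1) | E={x↦7} | K=∅]
[5] [C=(λy. y) | E={x↦7} | K=[arg]]
[6] [C=1 | E={x↦7} | K=[fun]]
[7] [C=y | E={y↦1, x↦7} | K=∅]
→ final value 1

Answer: 1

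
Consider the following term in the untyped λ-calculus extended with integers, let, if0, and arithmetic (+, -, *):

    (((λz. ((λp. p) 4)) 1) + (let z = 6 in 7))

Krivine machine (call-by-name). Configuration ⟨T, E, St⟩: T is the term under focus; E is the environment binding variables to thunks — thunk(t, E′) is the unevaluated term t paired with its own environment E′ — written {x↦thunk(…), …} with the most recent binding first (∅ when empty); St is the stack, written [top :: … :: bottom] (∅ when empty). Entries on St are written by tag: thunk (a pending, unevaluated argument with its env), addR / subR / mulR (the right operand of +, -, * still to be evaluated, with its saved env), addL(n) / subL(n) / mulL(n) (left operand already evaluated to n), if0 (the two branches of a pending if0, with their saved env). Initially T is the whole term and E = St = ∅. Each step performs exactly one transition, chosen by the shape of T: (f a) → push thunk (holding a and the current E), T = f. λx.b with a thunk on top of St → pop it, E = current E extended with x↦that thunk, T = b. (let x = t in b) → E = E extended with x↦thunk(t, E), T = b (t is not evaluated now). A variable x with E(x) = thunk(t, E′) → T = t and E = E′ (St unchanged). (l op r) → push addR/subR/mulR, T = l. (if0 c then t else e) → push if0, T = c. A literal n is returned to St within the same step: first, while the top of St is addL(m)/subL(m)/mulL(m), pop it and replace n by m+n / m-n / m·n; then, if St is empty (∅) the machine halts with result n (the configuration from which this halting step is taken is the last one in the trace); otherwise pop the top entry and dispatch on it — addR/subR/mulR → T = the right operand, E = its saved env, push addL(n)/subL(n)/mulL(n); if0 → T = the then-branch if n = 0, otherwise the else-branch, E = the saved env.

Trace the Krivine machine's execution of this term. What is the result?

Answer: 11

Derivation:
step 0: <T=(((λz. ((λp. p) 4)) 1) + (let z = 6 in 7)), E=∅, St=∅>
step 1: <T=((λz. ((λp. p) 4)) 1), E=∅, St=[addR]>
step 2: <T=(λz. ((λp. p) 4)), E=∅, St=[thunk :: addR]>
step 3: <T=((λp. p) 4), E={z↦thunk(1, ∅)}, St=[addR]>
step 4: <T=(λp. p), E={z↦thunk(1, ∅)}, St=[thunk :: addR]>
step 5: <T=p, E={p↦thunk(4, {z↦thunk(1, ∅)}), z↦thunk(1, ∅)}, St=[addR]>
step 6: <T=4, E={z↦thunk(1, ∅)}, St=[addR]>
step 7: <T=(let z = 6 in 7), E=∅, St=[addL(4)]>
step 8: <T=7, E={z↦thunk(6, ∅)}, St=[addL(4)]>
→ final value 11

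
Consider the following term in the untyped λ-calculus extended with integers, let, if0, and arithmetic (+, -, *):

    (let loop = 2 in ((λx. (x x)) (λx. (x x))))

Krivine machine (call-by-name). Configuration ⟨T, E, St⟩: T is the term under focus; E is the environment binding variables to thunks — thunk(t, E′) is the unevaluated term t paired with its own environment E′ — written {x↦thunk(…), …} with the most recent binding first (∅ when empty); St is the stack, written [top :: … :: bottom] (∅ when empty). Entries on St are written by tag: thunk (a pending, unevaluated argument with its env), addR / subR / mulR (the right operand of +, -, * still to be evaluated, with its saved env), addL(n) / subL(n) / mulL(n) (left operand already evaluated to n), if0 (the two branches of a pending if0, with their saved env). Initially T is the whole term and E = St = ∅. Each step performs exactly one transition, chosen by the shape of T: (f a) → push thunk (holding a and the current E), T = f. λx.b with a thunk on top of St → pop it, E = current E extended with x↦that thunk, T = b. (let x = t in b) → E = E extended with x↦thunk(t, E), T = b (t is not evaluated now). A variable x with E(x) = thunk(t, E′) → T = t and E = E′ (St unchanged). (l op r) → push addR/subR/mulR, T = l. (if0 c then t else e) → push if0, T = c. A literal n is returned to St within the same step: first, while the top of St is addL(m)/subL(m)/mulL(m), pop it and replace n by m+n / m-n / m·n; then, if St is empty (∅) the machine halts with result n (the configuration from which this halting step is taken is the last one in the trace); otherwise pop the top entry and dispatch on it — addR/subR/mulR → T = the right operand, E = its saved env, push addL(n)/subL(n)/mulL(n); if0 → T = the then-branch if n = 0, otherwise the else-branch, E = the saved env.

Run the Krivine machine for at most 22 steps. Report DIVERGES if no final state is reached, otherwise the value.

Answer: DIVERGES (no final state within 22 steps)

Execution trace:
0. ⟨T=(let loop = 2 in ((λx. (x x)) (λx. (x x)))); E=∅; St=∅⟩
1. ⟨T=((λx. (x x)) (λx. (x x))); E={loop↦thunk(2, ∅)}; St=∅⟩
2. ⟨T=(λx. (x x)); E={loop↦thunk(2, ∅)}; St=[thunk]⟩
3. ⟨T=(x x); E={x↦thunk((λx. (x x)), {loop↦thunk(2, ∅)}), loop↦thunk(2, ∅)}; St=∅⟩
4. ⟨T=x; E={x↦thunk((λx. (x x)), {loop↦thunk(2, ∅)}), loop↦thunk(2, ∅)}; St=[thunk]⟩
5. ⟨T=(λx. (x x)); E={loop↦thunk(2, ∅)}; St=[thunk]⟩
6. ⟨T=(x x); E={x↦thunk(x, {x↦thunk((λx. (x x)), {loop↦thunk(2, ∅)}), loop↦thunk(2, ∅)}), loop↦thunk(2, ∅)}; St=∅⟩
7. ⟨T=x; E={x↦thunk(x, {x↦thunk((λx. (x x)), {loop↦thunk(2, ∅)}), loop↦thunk(2, ∅)}), loop↦thunk(2, ∅)}; St=[thunk]⟩
8. ⟨T=x; E={x↦thunk((λx. (x x)), {loop↦thunk(2, ∅)}), loop↦thunk(2, ∅)}; St=[thunk]⟩
9. ⟨T=(λx. (x x)); E={loop↦thunk(2, ∅)}; St=[thunk]⟩
10. ⟨T=(x x); E={x↦thunk(x, {x↦thunk(x, {x↦thunk((λx. (x x)), {loop↦thunk(2, ∅)}), loop↦thunk(2, ∅)}), loop↦thunk(2, ∅)}), loop↦thunk(2, ∅)}; St=∅⟩
11. ⟨T=x; E={x↦thunk(x, {x↦thunk(x, {x↦thunk((λx. (x x)), {loop↦thunk(2, ∅)}), loop↦thunk(2, ∅)}), loop↦thunk(2, ∅)}), loop↦thunk(2, ∅)}; St=[thunk]⟩
12. ⟨T=x; E={x↦thunk(x, {x↦thunk((λx. (x x)), {loop↦thunk(2, ∅)}), loop↦thunk(2, ∅)}), loop↦thunk(2, ∅)}; St=[thunk]⟩
13. ⟨T=x; E={x↦thunk((λx. (x x)), {loop↦thunk(2, ∅)}), loop↦thunk(2, ∅)}; St=[thunk]⟩
14. ⟨T=(λx. (x x)); E={loop↦thunk(2, ∅)}; St=[thunk]⟩
15. ⟨T=(x x); E={x↦thunk(x, {x↦thunk(x, {x↦thunk(x, {x↦thunk((λx. (x x)), {loop↦thunk(2, ∅)}), loop↦thunk(2, ∅)}), loop↦thunk(2, ∅)}), loop↦thunk(2, ∅)}), loop↦thunk(2, ∅)}; St=∅⟩
16. ⟨T=x; E={x↦thunk(x, {x↦thunk(x, {x↦thunk(x, {x↦thunk((λx. (x x)), {loop↦thunk(2, ∅)}), loop↦thunk(2, ∅)}), loop↦thunk(2, ∅)}), loop↦thunk(2, ∅)}), loop↦thunk(2, ∅)}; St=[thunk]⟩
17. ⟨T=x; E={x↦thunk(x, {x↦thunk(x, {x↦thunk((λx. (x x)), {loop↦thunk(2, ∅)}), loop↦thunk(2, ∅)}), loop↦thunk(2, ∅)}), loop↦thunk(2, ∅)}; St=[thunk]⟩
18. ⟨T=x; E={x↦thunk(x, {x↦thunk((λx. (x x)), {loop↦thunk(2, ∅)}), loop↦thunk(2, ∅)}), loop↦thunk(2, ∅)}; St=[thunk]⟩
19. ⟨T=x; E={x↦thunk((λx. (x x)), {loop↦thunk(2, ∅)}), loop↦thunk(2, ∅)}; St=[thunk]⟩
20. ⟨T=(λx. (x x)); E={loop↦thunk(2, ∅)}; St=[thunk]⟩
21. ⟨T=(x x); E={x↦thunk(x, {x↦thunk(x, {x↦thunk(x, {x↦thunk(x, {x↦thunk((λx. (x x)), {loop↦thunk(2, ∅)}), loop↦thunk(2, ∅)}), loop↦thunk(2, ∅)}), loop↦thunk(2, ∅)}), loop↦thunk(2, ∅)}), loop↦thunk(2, ∅)}; St=∅⟩
22. ⟨T=x; E={x↦thunk(x, {x↦thunk(x, {x↦thunk(x, {x↦thunk(x, {x↦thunk((λx. (x x)), {loop↦thunk(2, ∅)}), loop↦thunk(2, ∅)}), loop↦thunk(2, ∅)}), loop↦thunk(2, ∅)}), loop↦thunk(2, ∅)}), loop↦thunk(2, ∅)}; St=[thunk]⟩
→ 22 transitions taken and the configuration is still not final: no result within 22 steps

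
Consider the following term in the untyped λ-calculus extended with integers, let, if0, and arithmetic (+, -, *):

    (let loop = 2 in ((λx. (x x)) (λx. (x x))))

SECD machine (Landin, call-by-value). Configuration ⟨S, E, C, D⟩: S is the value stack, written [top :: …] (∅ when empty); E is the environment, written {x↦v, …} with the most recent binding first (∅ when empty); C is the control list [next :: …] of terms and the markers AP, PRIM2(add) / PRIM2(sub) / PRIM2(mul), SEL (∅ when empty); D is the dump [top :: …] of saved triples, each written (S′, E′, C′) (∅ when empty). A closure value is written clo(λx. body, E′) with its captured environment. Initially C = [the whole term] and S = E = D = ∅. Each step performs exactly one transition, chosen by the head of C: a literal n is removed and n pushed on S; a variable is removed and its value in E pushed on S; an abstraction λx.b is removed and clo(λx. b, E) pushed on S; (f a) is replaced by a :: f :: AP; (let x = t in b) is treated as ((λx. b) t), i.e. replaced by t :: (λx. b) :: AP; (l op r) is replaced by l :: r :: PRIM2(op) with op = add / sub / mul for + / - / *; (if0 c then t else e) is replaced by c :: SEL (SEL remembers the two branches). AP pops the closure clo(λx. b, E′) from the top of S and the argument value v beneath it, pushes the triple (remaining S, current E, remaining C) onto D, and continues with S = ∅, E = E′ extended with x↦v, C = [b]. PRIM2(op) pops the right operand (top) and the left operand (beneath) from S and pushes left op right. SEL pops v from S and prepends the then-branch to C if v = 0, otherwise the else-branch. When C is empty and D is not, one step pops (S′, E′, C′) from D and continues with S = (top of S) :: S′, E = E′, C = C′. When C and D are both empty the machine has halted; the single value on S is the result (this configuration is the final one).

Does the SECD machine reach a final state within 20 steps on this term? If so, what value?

Answer: DIVERGES (no final state within 20 steps)

Derivation:
[0] [S=∅ | E=∅ | C=[(let loop = 2 in ((λx. (x x)) (λx. (x x))))] | D=∅]
[1] [S=∅ | E=∅ | C=[2 :: (λloop. ((λx. (x x)) (λx. (x x)))) :: AP] | D=∅]
[2] [S=[2] | E=∅ | C=[(λloop. ((λx. (x x)) (λx. (x x)))) :: AP] | D=∅]
[3] [S=[clo(λloop. ((λx. (x x)) (λx. (x x))), ∅) :: 2] | E=∅ | C=[AP] | D=∅]
[4] [S=∅ | E={loop↦2} | C=[((λx. (x x)) (λx. (x x)))] | D=[(∅, ∅, ∅)]]
[5] [S=∅ | E={loop↦2} | C=[(λx. (x x)) :: (λx. (x x)) :: AP] | D=[(∅, ∅, ∅)]]
[6] [S=[clo(λx. (x x), {loop↦2})] | E={loop↦2} | C=[(λx. (x x)) :: AP] | D=[(∅, ∅, ∅)]]
[7] [S=[clo(λx. (x x), {loop↦2}) :: clo(λx. (x x), {loop↦2})] | E={loop↦2} | C=[AP] | D=[(∅, ∅, ∅)]]
[8] [S=∅ | E={x↦clo(λx. (x x), {loop↦2}), loop↦2} | C=[(x x)] | D=[(∅, {loop↦2}, ∅) :: (∅, ∅, ∅)]]
[9] [S=∅ | E={x↦clo(λx. (x x), {loop↦2}), loop↦2} | C=[x :: x :: AP] | D=[(∅, {loop↦2}, ∅) :: (∅, ∅, ∅)]]
[10] [S=[clo(λx. (x x), {loop↦2})] | E={x↦clo(λx. (x x), {loop↦2}), loop↦2} | C=[x :: AP] | D=[(∅, {loop↦2}, ∅) :: (∅, ∅, ∅)]]
[11] [S=[clo(λx. (x x), {loop↦2}) :: clo(λx. (x x), {loop↦2})] | E={x↦clo(λx. (x x), {loop↦2}), loop↦2} | C=[AP] | D=[(∅, {loop↦2}, ∅) :: (∅, ∅, ∅)]]
[12] [S=∅ | E={x↦clo(λx. (x x), {loop↦2}), loop↦2} | C=[(x x)] | D=[(∅, {x↦clo(λx. (x x), {loop↦2}), loop↦2}, ∅) :: (∅, {loop↦2}, ∅) :: (∅, ∅, ∅)]]
[13] [S=∅ | E={x↦clo(λx. (x x), {loop↦2}), loop↦2} | C=[x :: x :: AP] | D=[(∅, {x↦clo(λx. (x x), {loop↦2}), loop↦2}, ∅) :: (∅, {loop↦2}, ∅) :: (∅, ∅, ∅)]]
[14] [S=[clo(λx. (x x), {loop↦2})] | E={x↦clo(λx. (x x), {loop↦2}), loop↦2} | C=[x :: AP] | D=[(∅, {x↦clo(λx. (x x), {loop↦2}), loop↦2}, ∅) :: (∅, {loop↦2}, ∅) :: (∅, ∅, ∅)]]
[15] [S=[clo(λx. (x x), {loop↦2}) :: clo(λx. (x x), {loop↦2})] | E={x↦clo(λx. (x x), {loop↦2}), loop↦2} | C=[AP] | D=[(∅, {x↦clo(λx. (x x), {loop↦2}), loop↦2}, ∅) :: (∅, {loop↦2}, ∅) :: (∅, ∅, ∅)]]
[16] [S=∅ | E={x↦clo(λx. (x x), {loop↦2}), loop↦2} | C=[(x x)] | D=[(∅, {x↦clo(λx. (x x), {loop↦2}), loop↦2}, ∅) :: (∅, {x↦clo(λx. (x x), {loop↦2}), loop↦2}, ∅) :: (∅, {loop↦2}, ∅) :: (∅, ∅, ∅)]]
[17] [S=∅ | E={x↦clo(λx. (x x), {loop↦2}), loop↦2} | C=[x :: x :: AP] | D=[(∅, {x↦clo(λx. (x x), {loop↦2}), loop↦2}, ∅) :: (∅, {x↦clo(λx. (x x), {loop↦2}), loop↦2}, ∅) :: (∅, {loop↦2}, ∅) :: (∅, ∅, ∅)]]
[18] [S=[clo(λx. (x x), {loop↦2})] | E={x↦clo(λx. (x x), {loop↦2}), loop↦2} | C=[x :: AP] | D=[(∅, {x↦clo(λx. (x x), {loop↦2}), loop↦2}, ∅) :: (∅, {x↦clo(λx. (x x), {loop↦2}), loop↦2}, ∅) :: (∅, {loop↦2}, ∅) :: (∅, ∅, ∅)]]
[19] [S=[clo(λx. (x x), {loop↦2}) :: clo(λx. (x x), {loop↦2})] | E={x↦clo(λx. (x x), {loop↦2}), loop↦2} | C=[AP] | D=[(∅, {x↦clo(λx. (x x), {loop↦2}), loop↦2}, ∅) :: (∅, {x↦clo(λx. (x x), {loop↦2}), loop↦2}, ∅) :: (∅, {loop↦2}, ∅) :: (∅, ∅, ∅)]]
[20] [S=∅ | E={x↦clo(λx. (x x), {loop↦2}), loop↦2} | C=[(x x)] | D=[(∅, {x↦clo(λx. (x x), {loop↦2}), loop↦2}, ∅) :: (∅, {x↦clo(λx. (x x), {loop↦2}), loop↦2}, ∅) :: (∅, {x↦clo(λx. (x x), {loop↦2}), loop↦2}, ∅) :: (∅, {loop↦2}, ∅) :: (∅, ∅, ∅)]]
→ 20 transitions taken and the configuration is still not final: no result within 20 steps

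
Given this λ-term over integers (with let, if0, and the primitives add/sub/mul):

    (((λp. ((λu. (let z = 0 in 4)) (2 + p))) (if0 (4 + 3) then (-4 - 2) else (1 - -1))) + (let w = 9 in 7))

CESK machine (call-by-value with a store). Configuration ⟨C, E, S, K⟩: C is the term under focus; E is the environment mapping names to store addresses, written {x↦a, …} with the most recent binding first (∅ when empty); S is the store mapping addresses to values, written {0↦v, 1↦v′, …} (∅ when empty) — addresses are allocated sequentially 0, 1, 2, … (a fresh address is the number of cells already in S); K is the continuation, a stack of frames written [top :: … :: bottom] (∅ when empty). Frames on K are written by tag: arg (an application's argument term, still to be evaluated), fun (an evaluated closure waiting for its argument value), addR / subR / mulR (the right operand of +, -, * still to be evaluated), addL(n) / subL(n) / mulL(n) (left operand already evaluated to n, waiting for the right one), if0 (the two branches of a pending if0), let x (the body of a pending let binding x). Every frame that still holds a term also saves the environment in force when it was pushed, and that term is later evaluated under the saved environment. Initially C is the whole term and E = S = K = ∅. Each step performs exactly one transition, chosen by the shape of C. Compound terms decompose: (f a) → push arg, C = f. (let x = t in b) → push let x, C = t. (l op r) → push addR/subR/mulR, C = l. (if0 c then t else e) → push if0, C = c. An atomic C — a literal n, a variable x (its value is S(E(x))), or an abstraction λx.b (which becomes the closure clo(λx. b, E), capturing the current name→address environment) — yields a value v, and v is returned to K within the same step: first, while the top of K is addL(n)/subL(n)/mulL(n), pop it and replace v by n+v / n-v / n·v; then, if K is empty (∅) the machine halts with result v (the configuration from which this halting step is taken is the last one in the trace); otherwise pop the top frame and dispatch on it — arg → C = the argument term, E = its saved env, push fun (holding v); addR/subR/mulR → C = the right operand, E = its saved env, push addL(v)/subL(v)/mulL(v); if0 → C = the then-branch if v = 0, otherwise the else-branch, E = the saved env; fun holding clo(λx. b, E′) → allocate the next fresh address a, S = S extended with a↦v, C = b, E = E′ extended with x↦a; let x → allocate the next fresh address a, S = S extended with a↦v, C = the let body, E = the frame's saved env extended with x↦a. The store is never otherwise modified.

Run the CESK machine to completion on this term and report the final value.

Answer: 11

Derivation:
step 0: [C=(((λp. ((λu. (let z = 0 in 4)) (2 + p))) (if0 (4 + 3) then (-4 - 2) else (1 - -1))) + (let w = 9 in 7)) | E=∅ | S=∅ | K=∅]
step 1: [C=((λp. ((λu. (let z = 0 in 4)) (2 + p))) (if0 (4 + 3) then (-4 - 2) else (1 - -1))) | E=∅ | S=∅ | K=[addR]]
step 2: [C=(λp. ((λu. (let z = 0 in 4)) (2 + p))) | E=∅ | S=∅ | K=[arg :: addR]]
step 3: [C=(if0 (4 + 3) then (-4 - 2) else (1 - -1)) | E=∅ | S=∅ | K=[fun :: addR]]
step 4: [C=(4 + 3) | E=∅ | S=∅ | K=[if0 :: fun :: addR]]
step 5: [C=4 | E=∅ | S=∅ | K=[addR :: if0 :: fun :: addR]]
step 6: [C=3 | E=∅ | S=∅ | K=[addL(4) :: if0 :: fun :: addR]]
step 7: [C=(1 - -1) | E=∅ | S=∅ | K=[fun :: addR]]
step 8: [C=1 | E=∅ | S=∅ | K=[subR :: fun :: addR]]
step 9: [C=-1 | E=∅ | S=∅ | K=[subL(1) :: fun :: addR]]
step 10: [C=((λu. (let z = 0 in 4)) (2 + p)) | E={p↦0} | S={0↦2} | K=[addR]]
step 11: [C=(λu. (let z = 0 in 4)) | E={p↦0} | S={0↦2} | K=[arg :: addR]]
step 12: [C=(2 + p) | E={p↦0} | S={0↦2} | K=[fun :: addR]]
step 13: [C=2 | E={p↦0} | S={0↦2} | K=[addR :: fun :: addR]]
step 14: [C=p | E={p↦0} | S={0↦2} | K=[addL(2) :: fun :: addR]]
step 15: [C=(let z = 0 in 4) | E={u↦1, p↦0} | S={0↦2, 1↦4} | K=[addR]]
step 16: [C=0 | E={u↦1, p↦0} | S={0↦2, 1↦4} | K=[let z :: addR]]
step 17: [C=4 | E={z↦2, u↦1, p↦0} | S={0↦2, 1↦4, 2↦0} | K=[addR]]
step 18: [C=(let w = 9 in 7) | E=∅ | S={0↦2, 1↦4, 2↦0} | K=[addL(4)]]
step 19: [C=9 | E=∅ | S={0↦2, 1↦4, 2↦0} | K=[let w :: addL(4)]]
step 20: [C=7 | E={w↦3} | S={0↦2, 1↦4, 2↦0, 3↦9} | K=[addL(4)]]
→ final value 11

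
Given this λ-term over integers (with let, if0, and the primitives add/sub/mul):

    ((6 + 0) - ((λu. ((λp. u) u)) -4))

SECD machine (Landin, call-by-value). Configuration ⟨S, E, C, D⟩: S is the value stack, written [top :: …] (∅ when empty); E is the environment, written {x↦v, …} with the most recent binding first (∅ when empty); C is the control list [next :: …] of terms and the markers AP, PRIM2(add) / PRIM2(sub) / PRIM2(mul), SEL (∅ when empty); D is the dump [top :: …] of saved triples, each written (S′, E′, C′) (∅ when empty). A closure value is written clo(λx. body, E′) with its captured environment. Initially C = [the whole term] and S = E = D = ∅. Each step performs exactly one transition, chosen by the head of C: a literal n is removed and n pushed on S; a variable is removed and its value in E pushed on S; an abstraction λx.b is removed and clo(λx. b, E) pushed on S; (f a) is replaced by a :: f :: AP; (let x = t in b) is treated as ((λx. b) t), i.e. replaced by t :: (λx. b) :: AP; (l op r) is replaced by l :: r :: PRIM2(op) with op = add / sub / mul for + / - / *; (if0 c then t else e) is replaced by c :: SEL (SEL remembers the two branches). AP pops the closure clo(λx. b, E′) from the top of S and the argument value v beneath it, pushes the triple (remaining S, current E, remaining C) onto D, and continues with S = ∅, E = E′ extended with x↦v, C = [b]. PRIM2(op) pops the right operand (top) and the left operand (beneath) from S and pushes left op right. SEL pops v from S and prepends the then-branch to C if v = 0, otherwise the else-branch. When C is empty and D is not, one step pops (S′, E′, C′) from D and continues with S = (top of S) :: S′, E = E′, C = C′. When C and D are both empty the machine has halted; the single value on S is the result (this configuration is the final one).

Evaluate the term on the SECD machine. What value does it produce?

step 0: ⟨S=∅; E=∅; C=[((6 + 0) - ((λu. ((λp. u) u)) -4))]; D=∅⟩
step 1: ⟨S=∅; E=∅; C=[(6 + 0) :: ((λu. ((λp. u) u)) -4) :: PRIM2(sub)]; D=∅⟩
step 2: ⟨S=∅; E=∅; C=[6 :: 0 :: PRIM2(add) :: ((λu. ((λp. u) u)) -4) :: PRIM2(sub)]; D=∅⟩
step 3: ⟨S=[6]; E=∅; C=[0 :: PRIM2(add) :: ((λu. ((λp. u) u)) -4) :: PRIM2(sub)]; D=∅⟩
step 4: ⟨S=[0 :: 6]; E=∅; C=[PRIM2(add) :: ((λu. ((λp. u) u)) -4) :: PRIM2(sub)]; D=∅⟩
step 5: ⟨S=[6]; E=∅; C=[((λu. ((λp. u) u)) -4) :: PRIM2(sub)]; D=∅⟩
step 6: ⟨S=[6]; E=∅; C=[-4 :: (λu. ((λp. u) u)) :: AP :: PRIM2(sub)]; D=∅⟩
step 7: ⟨S=[-4 :: 6]; E=∅; C=[(λu. ((λp. u) u)) :: AP :: PRIM2(sub)]; D=∅⟩
step 8: ⟨S=[clo(λu. ((λp. u) u), ∅) :: -4 :: 6]; E=∅; C=[AP :: PRIM2(sub)]; D=∅⟩
step 9: ⟨S=∅; E={u↦-4}; C=[((λp. u) u)]; D=[([6], ∅, [PRIM2(sub)])]⟩
step 10: ⟨S=∅; E={u↦-4}; C=[u :: (λp. u) :: AP]; D=[([6], ∅, [PRIM2(sub)])]⟩
step 11: ⟨S=[-4]; E={u↦-4}; C=[(λp. u) :: AP]; D=[([6], ∅, [PRIM2(sub)])]⟩
step 12: ⟨S=[clo(λp. u, {u↦-4}) :: -4]; E={u↦-4}; C=[AP]; D=[([6], ∅, [PRIM2(sub)])]⟩
step 13: ⟨S=∅; E={p↦-4, u↦-4}; C=[u]; D=[(∅, {u↦-4}, ∅) :: ([6], ∅, [PRIM2(sub)])]⟩
step 14: ⟨S=[-4]; E={p↦-4, u↦-4}; C=∅; D=[(∅, {u↦-4}, ∅) :: ([6], ∅, [PRIM2(sub)])]⟩
step 15: ⟨S=[-4]; E={u↦-4}; C=∅; D=[([6], ∅, [PRIM2(sub)])]⟩
step 16: ⟨S=[-4 :: 6]; E=∅; C=[PRIM2(sub)]; D=∅⟩
step 17: ⟨S=[10]; E=∅; C=∅; D=∅⟩
→ final value 10

Answer: 10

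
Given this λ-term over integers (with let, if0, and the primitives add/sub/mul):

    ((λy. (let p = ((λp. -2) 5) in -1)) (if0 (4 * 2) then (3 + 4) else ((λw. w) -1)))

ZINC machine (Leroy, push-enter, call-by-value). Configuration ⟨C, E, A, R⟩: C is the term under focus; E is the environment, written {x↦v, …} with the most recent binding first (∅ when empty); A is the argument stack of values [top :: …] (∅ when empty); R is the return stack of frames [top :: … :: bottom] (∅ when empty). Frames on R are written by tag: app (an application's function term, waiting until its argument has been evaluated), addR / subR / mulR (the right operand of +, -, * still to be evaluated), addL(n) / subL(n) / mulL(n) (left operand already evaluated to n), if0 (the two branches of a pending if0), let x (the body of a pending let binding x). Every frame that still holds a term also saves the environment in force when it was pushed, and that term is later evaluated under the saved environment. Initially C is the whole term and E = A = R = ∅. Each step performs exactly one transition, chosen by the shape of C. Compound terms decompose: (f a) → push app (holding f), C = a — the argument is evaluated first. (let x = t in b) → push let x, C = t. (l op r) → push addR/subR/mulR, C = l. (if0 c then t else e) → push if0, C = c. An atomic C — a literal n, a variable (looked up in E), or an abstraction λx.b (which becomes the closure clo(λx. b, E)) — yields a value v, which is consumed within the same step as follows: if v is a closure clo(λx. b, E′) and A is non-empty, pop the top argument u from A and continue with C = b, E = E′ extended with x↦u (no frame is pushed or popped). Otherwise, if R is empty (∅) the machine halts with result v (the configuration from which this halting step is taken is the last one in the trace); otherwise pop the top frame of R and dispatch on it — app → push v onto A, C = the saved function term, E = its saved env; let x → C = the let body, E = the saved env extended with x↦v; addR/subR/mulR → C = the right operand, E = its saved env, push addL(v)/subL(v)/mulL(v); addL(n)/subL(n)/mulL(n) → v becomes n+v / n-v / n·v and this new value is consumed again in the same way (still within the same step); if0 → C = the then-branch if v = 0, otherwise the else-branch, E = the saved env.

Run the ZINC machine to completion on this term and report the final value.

t=0: [C=((λy. (let p = ((λp. -2) 5) in -1)) (if0 (4 * 2) then (3 + 4) else ((λw. w) -1))) | E=∅ | A=∅ | R=∅]
t=1: [C=(if0 (4 * 2) then (3 + 4) else ((λw. w) -1)) | E=∅ | A=∅ | R=[app]]
t=2: [C=(4 * 2) | E=∅ | A=∅ | R=[if0 :: app]]
t=3: [C=4 | E=∅ | A=∅ | R=[mulR :: if0 :: app]]
t=4: [C=2 | E=∅ | A=∅ | R=[mulL(4) :: if0 :: app]]
t=5: [C=((λw. w) -1) | E=∅ | A=∅ | R=[app]]
t=6: [C=-1 | E=∅ | A=∅ | R=[app :: app]]
t=7: [C=(λw. w) | E=∅ | A=[-1] | R=[app]]
t=8: [C=w | E={w↦-1} | A=∅ | R=[app]]
t=9: [C=(λy. (let p = ((λp. -2) 5) in -1)) | E=∅ | A=[-1] | R=∅]
t=10: [C=(let p = ((λp. -2) 5) in -1) | E={y↦-1} | A=∅ | R=∅]
t=11: [C=((λp. -2) 5) | E={y↦-1} | A=∅ | R=[let p]]
t=12: [C=5 | E={y↦-1} | A=∅ | R=[app :: let p]]
t=13: [C=(λp. -2) | E={y↦-1} | A=[5] | R=[let p]]
t=14: [C=-2 | E={p↦5, y↦-1} | A=∅ | R=[let p]]
t=15: [C=-1 | E={p↦-2, y↦-1} | A=∅ | R=∅]
→ final value -1

Answer: -1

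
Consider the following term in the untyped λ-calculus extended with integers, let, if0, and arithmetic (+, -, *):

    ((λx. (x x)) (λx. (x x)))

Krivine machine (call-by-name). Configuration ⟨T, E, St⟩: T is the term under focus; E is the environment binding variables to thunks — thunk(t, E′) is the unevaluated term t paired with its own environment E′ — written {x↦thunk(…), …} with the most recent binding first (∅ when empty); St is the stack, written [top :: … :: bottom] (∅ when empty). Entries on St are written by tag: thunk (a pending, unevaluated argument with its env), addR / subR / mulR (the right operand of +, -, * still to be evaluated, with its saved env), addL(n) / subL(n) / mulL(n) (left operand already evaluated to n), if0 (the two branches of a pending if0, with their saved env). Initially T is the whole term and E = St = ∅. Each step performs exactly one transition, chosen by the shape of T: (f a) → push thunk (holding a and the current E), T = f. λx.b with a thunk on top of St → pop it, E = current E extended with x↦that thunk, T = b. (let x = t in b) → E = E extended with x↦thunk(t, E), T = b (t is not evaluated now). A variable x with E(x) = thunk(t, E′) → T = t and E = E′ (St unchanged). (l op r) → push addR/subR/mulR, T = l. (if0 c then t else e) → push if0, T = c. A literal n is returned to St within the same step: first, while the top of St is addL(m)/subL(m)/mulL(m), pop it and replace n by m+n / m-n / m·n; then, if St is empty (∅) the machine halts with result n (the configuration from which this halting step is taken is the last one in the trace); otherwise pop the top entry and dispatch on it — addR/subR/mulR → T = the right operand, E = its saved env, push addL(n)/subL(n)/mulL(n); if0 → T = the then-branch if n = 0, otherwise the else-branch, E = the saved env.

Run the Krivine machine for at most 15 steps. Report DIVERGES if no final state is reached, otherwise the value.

t=0: ⟨T=((λx. (x x)) (λx. (x x))); E=∅; St=∅⟩
t=1: ⟨T=(λx. (x x)); E=∅; St=[thunk]⟩
t=2: ⟨T=(x x); E={x↦thunk((λx. (x x)), ∅)}; St=∅⟩
t=3: ⟨T=x; E={x↦thunk((λx. (x x)), ∅)}; St=[thunk]⟩
t=4: ⟨T=(λx. (x x)); E=∅; St=[thunk]⟩
t=5: ⟨T=(x x); E={x↦thunk(x, {x↦thunk((λx. (x x)), ∅)})}; St=∅⟩
t=6: ⟨T=x; E={x↦thunk(x, {x↦thunk((λx. (x x)), ∅)})}; St=[thunk]⟩
t=7: ⟨T=x; E={x↦thunk((λx. (x x)), ∅)}; St=[thunk]⟩
t=8: ⟨T=(λx. (x x)); E=∅; St=[thunk]⟩
t=9: ⟨T=(x x); E={x↦thunk(x, {x↦thunk(x, {x↦thunk((λx. (x x)), ∅)})})}; St=∅⟩
t=10: ⟨T=x; E={x↦thunk(x, {x↦thunk(x, {x↦thunk((λx. (x x)), ∅)})})}; St=[thunk]⟩
t=11: ⟨T=x; E={x↦thunk(x, {x↦thunk((λx. (x x)), ∅)})}; St=[thunk]⟩
t=12: ⟨T=x; E={x↦thunk((λx. (x x)), ∅)}; St=[thunk]⟩
t=13: ⟨T=(λx. (x x)); E=∅; St=[thunk]⟩
t=14: ⟨T=(x x); E={x↦thunk(x, {x↦thunk(x, {x↦thunk(x, {x↦thunk((λx. (x x)), ∅)})})})}; St=∅⟩
t=15: ⟨T=x; E={x↦thunk(x, {x↦thunk(x, {x↦thunk(x, {x↦thunk((λx. (x x)), ∅)})})})}; St=[thunk]⟩
→ 15 transitions taken and the configuration is still not final: no result within 15 steps

Answer: DIVERGES (no final state within 15 steps)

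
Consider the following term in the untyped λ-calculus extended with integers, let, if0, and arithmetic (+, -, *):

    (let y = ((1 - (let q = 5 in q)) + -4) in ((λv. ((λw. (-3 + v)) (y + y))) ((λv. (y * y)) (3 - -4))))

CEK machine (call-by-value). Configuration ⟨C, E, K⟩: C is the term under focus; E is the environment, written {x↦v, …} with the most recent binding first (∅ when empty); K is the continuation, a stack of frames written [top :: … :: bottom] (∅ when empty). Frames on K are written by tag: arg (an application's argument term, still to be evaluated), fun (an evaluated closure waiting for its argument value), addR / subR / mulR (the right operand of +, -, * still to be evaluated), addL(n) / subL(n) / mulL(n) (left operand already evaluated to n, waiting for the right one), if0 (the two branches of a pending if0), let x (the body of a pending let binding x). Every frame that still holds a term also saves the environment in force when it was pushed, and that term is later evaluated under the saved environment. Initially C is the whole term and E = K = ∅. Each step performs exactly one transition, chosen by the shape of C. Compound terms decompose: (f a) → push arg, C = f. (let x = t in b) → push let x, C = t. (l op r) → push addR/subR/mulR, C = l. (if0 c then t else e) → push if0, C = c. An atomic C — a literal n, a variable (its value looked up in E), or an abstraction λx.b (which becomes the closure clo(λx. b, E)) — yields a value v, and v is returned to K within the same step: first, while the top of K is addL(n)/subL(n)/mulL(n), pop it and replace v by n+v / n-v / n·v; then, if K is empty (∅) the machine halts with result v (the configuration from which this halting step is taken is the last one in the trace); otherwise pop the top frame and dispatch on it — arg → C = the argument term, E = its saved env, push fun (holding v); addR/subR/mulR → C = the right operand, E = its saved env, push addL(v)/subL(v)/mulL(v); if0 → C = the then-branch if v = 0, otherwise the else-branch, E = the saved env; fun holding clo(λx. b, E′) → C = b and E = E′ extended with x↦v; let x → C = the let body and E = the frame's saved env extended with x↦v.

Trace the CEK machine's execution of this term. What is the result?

[0] [C=(let y = ((1 - (let q = 5 in q)) + -4) in ((λv. ((λw. (-3 + v)) (y + y))) ((λv. (y * y)) (3 - -4)))) | E=∅ | K=∅]
[1] [C=((1 - (let q = 5 in q)) + -4) | E=∅ | K=[let y]]
[2] [C=(1 - (let q = 5 in q)) | E=∅ | K=[addR :: let y]]
[3] [C=1 | E=∅ | K=[subR :: addR :: let y]]
[4] [C=(let q = 5 in q) | E=∅ | K=[subL(1) :: addR :: let y]]
[5] [C=5 | E=∅ | K=[let q :: subL(1) :: addR :: let y]]
[6] [C=q | E={q↦5} | K=[subL(1) :: addR :: let y]]
[7] [C=-4 | E=∅ | K=[addL(-4) :: let y]]
[8] [C=((λv. ((λw. (-3 + v)) (y + y))) ((λv. (y * y)) (3 - -4))) | E={y↦-8} | K=∅]
[9] [C=(λv. ((λw. (-3 + v)) (y + y))) | E={y↦-8} | K=[arg]]
[10] [C=((λv. (y * y)) (3 - -4)) | E={y↦-8} | K=[fun]]
[11] [C=(λv. (y * y)) | E={y↦-8} | K=[arg :: fun]]
[12] [C=(3 - -4) | E={y↦-8} | K=[fun :: fun]]
[13] [C=3 | E={y↦-8} | K=[subR :: fun :: fun]]
[14] [C=-4 | E={y↦-8} | K=[subL(3) :: fun :: fun]]
[15] [C=(y * y) | E={v↦7, y↦-8} | K=[fun]]
[16] [C=y | E={v↦7, y↦-8} | K=[mulR :: fun]]
[17] [C=y | E={v↦7, y↦-8} | K=[mulL(-8) :: fun]]
[18] [C=((λw. (-3 + v)) (y + y)) | E={v↦64, y↦-8} | K=∅]
[19] [C=(λw. (-3 + v)) | E={v↦64, y↦-8} | K=[arg]]
[20] [C=(y + y) | E={v↦64, y↦-8} | K=[fun]]
[21] [C=y | E={v↦64, y↦-8} | K=[addR :: fun]]
[22] [C=y | E={v↦64, y↦-8} | K=[addL(-8) :: fun]]
[23] [C=(-3 + v) | E={w↦-16, v↦64, y↦-8} | K=∅]
[24] [C=-3 | E={w↦-16, v↦64, y↦-8} | K=[addR]]
[25] [C=v | E={w↦-16, v↦64, y↦-8} | K=[addL(-3)]]
→ final value 61

Answer: 61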